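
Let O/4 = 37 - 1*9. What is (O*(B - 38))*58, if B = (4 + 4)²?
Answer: 168896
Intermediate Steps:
B = 64 (B = 8² = 64)
O = 112 (O = 4*(37 - 1*9) = 4*(37 - 9) = 4*28 = 112)
(O*(B - 38))*58 = (112*(64 - 38))*58 = (112*26)*58 = 2912*58 = 168896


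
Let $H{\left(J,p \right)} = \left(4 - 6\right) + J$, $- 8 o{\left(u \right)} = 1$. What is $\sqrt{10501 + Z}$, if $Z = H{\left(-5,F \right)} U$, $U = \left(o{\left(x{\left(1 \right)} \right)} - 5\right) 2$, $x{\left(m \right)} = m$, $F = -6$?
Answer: $\frac{3 \sqrt{4699}}{2} \approx 102.82$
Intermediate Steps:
$o{\left(u \right)} = - \frac{1}{8}$ ($o{\left(u \right)} = \left(- \frac{1}{8}\right) 1 = - \frac{1}{8}$)
$H{\left(J,p \right)} = -2 + J$
$U = - \frac{41}{4}$ ($U = \left(- \frac{1}{8} - 5\right) 2 = \left(- \frac{41}{8}\right) 2 = - \frac{41}{4} \approx -10.25$)
$Z = \frac{287}{4}$ ($Z = \left(-2 - 5\right) \left(- \frac{41}{4}\right) = \left(-7\right) \left(- \frac{41}{4}\right) = \frac{287}{4} \approx 71.75$)
$\sqrt{10501 + Z} = \sqrt{10501 + \frac{287}{4}} = \sqrt{\frac{42291}{4}} = \frac{3 \sqrt{4699}}{2}$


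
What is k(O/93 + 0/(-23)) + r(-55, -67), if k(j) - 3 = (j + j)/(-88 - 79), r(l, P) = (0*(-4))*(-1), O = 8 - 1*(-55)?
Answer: 15489/5177 ≈ 2.9919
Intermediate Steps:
O = 63 (O = 8 + 55 = 63)
r(l, P) = 0 (r(l, P) = 0*(-1) = 0)
k(j) = 3 - 2*j/167 (k(j) = 3 + (j + j)/(-88 - 79) = 3 + (2*j)/(-167) = 3 + (2*j)*(-1/167) = 3 - 2*j/167)
k(O/93 + 0/(-23)) + r(-55, -67) = (3 - 2*(63/93 + 0/(-23))/167) + 0 = (3 - 2*(63*(1/93) + 0*(-1/23))/167) + 0 = (3 - 2*(21/31 + 0)/167) + 0 = (3 - 2/167*21/31) + 0 = (3 - 42/5177) + 0 = 15489/5177 + 0 = 15489/5177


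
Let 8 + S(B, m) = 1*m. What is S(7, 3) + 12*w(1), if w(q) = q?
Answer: 7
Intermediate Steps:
S(B, m) = -8 + m (S(B, m) = -8 + 1*m = -8 + m)
S(7, 3) + 12*w(1) = (-8 + 3) + 12*1 = -5 + 12 = 7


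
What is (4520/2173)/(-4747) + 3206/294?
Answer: 2362092979/216619851 ≈ 10.904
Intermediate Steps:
(4520/2173)/(-4747) + 3206/294 = (4520*(1/2173))*(-1/4747) + 3206*(1/294) = (4520/2173)*(-1/4747) + 229/21 = -4520/10315231 + 229/21 = 2362092979/216619851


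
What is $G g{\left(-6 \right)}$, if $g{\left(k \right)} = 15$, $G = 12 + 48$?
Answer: $900$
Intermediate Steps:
$G = 60$
$G g{\left(-6 \right)} = 60 \cdot 15 = 900$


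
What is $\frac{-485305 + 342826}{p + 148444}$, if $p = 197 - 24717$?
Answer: $- \frac{47493}{41308} \approx -1.1497$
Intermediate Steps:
$p = -24520$ ($p = 197 - 24717 = -24520$)
$\frac{-485305 + 342826}{p + 148444} = \frac{-485305 + 342826}{-24520 + 148444} = - \frac{142479}{123924} = \left(-142479\right) \frac{1}{123924} = - \frac{47493}{41308}$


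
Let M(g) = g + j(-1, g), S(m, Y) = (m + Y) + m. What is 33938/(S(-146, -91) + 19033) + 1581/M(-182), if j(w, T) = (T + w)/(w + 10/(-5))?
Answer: -12689576/1128325 ≈ -11.246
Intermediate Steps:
S(m, Y) = Y + 2*m (S(m, Y) = (Y + m) + m = Y + 2*m)
j(w, T) = (T + w)/(-2 + w) (j(w, T) = (T + w)/(w + 10*(-⅕)) = (T + w)/(w - 2) = (T + w)/(-2 + w))
M(g) = ⅓ + 2*g/3 (M(g) = g + (g - 1)/(-2 - 1) = g + (-1 + g)/(-3) = g - (-1 + g)/3 = g + (⅓ - g/3) = ⅓ + 2*g/3)
33938/(S(-146, -91) + 19033) + 1581/M(-182) = 33938/((-91 + 2*(-146)) + 19033) + 1581/(⅓ + (⅔)*(-182)) = 33938/((-91 - 292) + 19033) + 1581/(⅓ - 364/3) = 33938/(-383 + 19033) + 1581/(-121) = 33938/18650 + 1581*(-1/121) = 33938*(1/18650) - 1581/121 = 16969/9325 - 1581/121 = -12689576/1128325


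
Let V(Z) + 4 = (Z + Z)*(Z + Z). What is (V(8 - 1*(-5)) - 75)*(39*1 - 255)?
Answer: -128952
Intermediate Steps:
V(Z) = -4 + 4*Z² (V(Z) = -4 + (Z + Z)*(Z + Z) = -4 + (2*Z)*(2*Z) = -4 + 4*Z²)
(V(8 - 1*(-5)) - 75)*(39*1 - 255) = ((-4 + 4*(8 - 1*(-5))²) - 75)*(39*1 - 255) = ((-4 + 4*(8 + 5)²) - 75)*(39 - 255) = ((-4 + 4*13²) - 75)*(-216) = ((-4 + 4*169) - 75)*(-216) = ((-4 + 676) - 75)*(-216) = (672 - 75)*(-216) = 597*(-216) = -128952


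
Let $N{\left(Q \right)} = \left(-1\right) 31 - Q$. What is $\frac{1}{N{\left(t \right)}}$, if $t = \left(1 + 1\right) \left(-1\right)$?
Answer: $- \frac{1}{29} \approx -0.034483$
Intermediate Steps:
$t = -2$ ($t = 2 \left(-1\right) = -2$)
$N{\left(Q \right)} = -31 - Q$
$\frac{1}{N{\left(t \right)}} = \frac{1}{-31 - -2} = \frac{1}{-31 + 2} = \frac{1}{-29} = - \frac{1}{29}$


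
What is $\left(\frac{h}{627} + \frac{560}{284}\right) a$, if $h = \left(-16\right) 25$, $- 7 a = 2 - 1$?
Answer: $- \frac{59380}{311619} \approx -0.19055$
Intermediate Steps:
$a = - \frac{1}{7}$ ($a = - \frac{2 - 1}{7} = \left(- \frac{1}{7}\right) 1 = - \frac{1}{7} \approx -0.14286$)
$h = -400$
$\left(\frac{h}{627} + \frac{560}{284}\right) a = \left(- \frac{400}{627} + \frac{560}{284}\right) \left(- \frac{1}{7}\right) = \left(\left(-400\right) \frac{1}{627} + 560 \cdot \frac{1}{284}\right) \left(- \frac{1}{7}\right) = \left(- \frac{400}{627} + \frac{140}{71}\right) \left(- \frac{1}{7}\right) = \frac{59380}{44517} \left(- \frac{1}{7}\right) = - \frac{59380}{311619}$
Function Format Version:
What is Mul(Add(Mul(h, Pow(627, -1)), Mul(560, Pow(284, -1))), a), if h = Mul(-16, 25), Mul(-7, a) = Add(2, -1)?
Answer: Rational(-59380, 311619) ≈ -0.19055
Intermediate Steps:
a = Rational(-1, 7) (a = Mul(Rational(-1, 7), Add(2, -1)) = Mul(Rational(-1, 7), 1) = Rational(-1, 7) ≈ -0.14286)
h = -400
Mul(Add(Mul(h, Pow(627, -1)), Mul(560, Pow(284, -1))), a) = Mul(Add(Mul(-400, Pow(627, -1)), Mul(560, Pow(284, -1))), Rational(-1, 7)) = Mul(Add(Mul(-400, Rational(1, 627)), Mul(560, Rational(1, 284))), Rational(-1, 7)) = Mul(Add(Rational(-400, 627), Rational(140, 71)), Rational(-1, 7)) = Mul(Rational(59380, 44517), Rational(-1, 7)) = Rational(-59380, 311619)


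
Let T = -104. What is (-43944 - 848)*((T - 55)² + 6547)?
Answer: -1425639776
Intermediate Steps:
(-43944 - 848)*((T - 55)² + 6547) = (-43944 - 848)*((-104 - 55)² + 6547) = -44792*((-159)² + 6547) = -44792*(25281 + 6547) = -44792*31828 = -1425639776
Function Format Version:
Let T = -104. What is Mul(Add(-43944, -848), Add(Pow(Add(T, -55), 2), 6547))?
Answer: -1425639776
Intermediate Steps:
Mul(Add(-43944, -848), Add(Pow(Add(T, -55), 2), 6547)) = Mul(Add(-43944, -848), Add(Pow(Add(-104, -55), 2), 6547)) = Mul(-44792, Add(Pow(-159, 2), 6547)) = Mul(-44792, Add(25281, 6547)) = Mul(-44792, 31828) = -1425639776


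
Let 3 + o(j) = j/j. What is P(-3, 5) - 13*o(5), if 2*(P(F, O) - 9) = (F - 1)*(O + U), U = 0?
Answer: 25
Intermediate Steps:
P(F, O) = 9 + O*(-1 + F)/2 (P(F, O) = 9 + ((F - 1)*(O + 0))/2 = 9 + ((-1 + F)*O)/2 = 9 + (O*(-1 + F))/2 = 9 + O*(-1 + F)/2)
o(j) = -2 (o(j) = -3 + j/j = -3 + 1 = -2)
P(-3, 5) - 13*o(5) = (9 - ½*5 + (½)*(-3)*5) - 13*(-2) = (9 - 5/2 - 15/2) + 26 = -1 + 26 = 25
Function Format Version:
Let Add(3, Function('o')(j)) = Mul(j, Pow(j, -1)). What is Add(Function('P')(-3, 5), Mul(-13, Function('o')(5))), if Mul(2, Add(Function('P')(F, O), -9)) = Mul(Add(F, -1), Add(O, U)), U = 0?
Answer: 25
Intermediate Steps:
Function('P')(F, O) = Add(9, Mul(Rational(1, 2), O, Add(-1, F))) (Function('P')(F, O) = Add(9, Mul(Rational(1, 2), Mul(Add(F, -1), Add(O, 0)))) = Add(9, Mul(Rational(1, 2), Mul(Add(-1, F), O))) = Add(9, Mul(Rational(1, 2), Mul(O, Add(-1, F)))) = Add(9, Mul(Rational(1, 2), O, Add(-1, F))))
Function('o')(j) = -2 (Function('o')(j) = Add(-3, Mul(j, Pow(j, -1))) = Add(-3, 1) = -2)
Add(Function('P')(-3, 5), Mul(-13, Function('o')(5))) = Add(Add(9, Mul(Rational(-1, 2), 5), Mul(Rational(1, 2), -3, 5)), Mul(-13, -2)) = Add(Add(9, Rational(-5, 2), Rational(-15, 2)), 26) = Add(-1, 26) = 25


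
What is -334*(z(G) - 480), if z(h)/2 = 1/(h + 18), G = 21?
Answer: 6251812/39 ≈ 1.6030e+5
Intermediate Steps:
z(h) = 2/(18 + h) (z(h) = 2/(h + 18) = 2/(18 + h))
-334*(z(G) - 480) = -334*(2/(18 + 21) - 480) = -334*(2/39 - 480) = -334*(-18718/39) = 6251812/39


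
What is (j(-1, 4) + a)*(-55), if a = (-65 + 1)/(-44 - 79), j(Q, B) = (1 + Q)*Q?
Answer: -3520/123 ≈ -28.618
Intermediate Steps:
j(Q, B) = Q*(1 + Q)
a = 64/123 (a = -64/(-123) = -64*(-1/123) = 64/123 ≈ 0.52032)
(j(-1, 4) + a)*(-55) = (-(1 - 1) + 64/123)*(-55) = (-1*0 + 64/123)*(-55) = (0 + 64/123)*(-55) = (64/123)*(-55) = -3520/123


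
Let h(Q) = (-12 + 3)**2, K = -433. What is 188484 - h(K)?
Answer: 188403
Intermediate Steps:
h(Q) = 81 (h(Q) = (-9)**2 = 81)
188484 - h(K) = 188484 - 1*81 = 188484 - 81 = 188403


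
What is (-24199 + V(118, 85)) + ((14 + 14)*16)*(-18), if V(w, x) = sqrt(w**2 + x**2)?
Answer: -32263 + sqrt(21149) ≈ -32118.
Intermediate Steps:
(-24199 + V(118, 85)) + ((14 + 14)*16)*(-18) = (-24199 + sqrt(118**2 + 85**2)) + ((14 + 14)*16)*(-18) = (-24199 + sqrt(13924 + 7225)) + (28*16)*(-18) = (-24199 + sqrt(21149)) + 448*(-18) = (-24199 + sqrt(21149)) - 8064 = -32263 + sqrt(21149)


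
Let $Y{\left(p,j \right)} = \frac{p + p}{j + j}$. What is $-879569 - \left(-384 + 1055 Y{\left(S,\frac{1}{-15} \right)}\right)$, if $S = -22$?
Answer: $-1227335$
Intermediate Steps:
$Y{\left(p,j \right)} = \frac{p}{j}$ ($Y{\left(p,j \right)} = \frac{2 p}{2 j} = 2 p \frac{1}{2 j} = \frac{p}{j}$)
$-879569 - \left(-384 + 1055 Y{\left(S,\frac{1}{-15} \right)}\right) = -879569 + \left(384 - 1055 \left(- \frac{22}{\frac{1}{-15}}\right)\right) = -879569 + \left(384 - 1055 \left(- \frac{22}{- \frac{1}{15}}\right)\right) = -879569 + \left(384 - 1055 \left(\left(-22\right) \left(-15\right)\right)\right) = -879569 + \left(384 - 348150\right) = -879569 - 347766 = -1227335$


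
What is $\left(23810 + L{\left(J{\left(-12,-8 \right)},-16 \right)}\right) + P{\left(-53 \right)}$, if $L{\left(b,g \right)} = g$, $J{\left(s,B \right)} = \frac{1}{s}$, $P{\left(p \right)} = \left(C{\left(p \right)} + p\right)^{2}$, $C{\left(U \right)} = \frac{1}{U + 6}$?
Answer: $\frac{58771010}{2209} \approx 26605.0$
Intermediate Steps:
$C{\left(U \right)} = \frac{1}{6 + U}$
$P{\left(p \right)} = \left(p + \frac{1}{6 + p}\right)^{2}$ ($P{\left(p \right)} = \left(\frac{1}{6 + p} + p\right)^{2} = \left(p + \frac{1}{6 + p}\right)^{2}$)
$\left(23810 + L{\left(J{\left(-12,-8 \right)},-16 \right)}\right) + P{\left(-53 \right)} = \left(23810 - 16\right) + \left(-53 + \frac{1}{6 - 53}\right)^{2} = 23794 + \left(-53 + \frac{1}{-47}\right)^{2} = 23794 + \left(-53 - \frac{1}{47}\right)^{2} = 23794 + \left(- \frac{2492}{47}\right)^{2} = 23794 + \frac{6210064}{2209} = \frac{58771010}{2209}$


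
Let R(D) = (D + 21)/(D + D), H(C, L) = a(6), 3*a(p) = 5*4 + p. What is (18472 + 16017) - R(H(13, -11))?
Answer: 1793339/52 ≈ 34487.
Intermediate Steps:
a(p) = 20/3 + p/3 (a(p) = (5*4 + p)/3 = (20 + p)/3 = 20/3 + p/3)
H(C, L) = 26/3 (H(C, L) = 20/3 + (1/3)*6 = 20/3 + 2 = 26/3)
R(D) = (21 + D)/(2*D) (R(D) = (21 + D)/((2*D)) = (21 + D)*(1/(2*D)) = (21 + D)/(2*D))
(18472 + 16017) - R(H(13, -11)) = (18472 + 16017) - (21 + 26/3)/(2*26/3) = 34489 - 3*89/(2*26*3) = 34489 - 1*89/52 = 34489 - 89/52 = 1793339/52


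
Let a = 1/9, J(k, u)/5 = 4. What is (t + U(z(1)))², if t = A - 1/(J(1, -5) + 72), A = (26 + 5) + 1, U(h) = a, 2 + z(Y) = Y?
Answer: 706443241/685584 ≈ 1030.4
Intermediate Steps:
J(k, u) = 20 (J(k, u) = 5*4 = 20)
z(Y) = -2 + Y
a = ⅑ ≈ 0.11111
U(h) = ⅑
A = 32 (A = 31 + 1 = 32)
t = 2943/92 (t = 32 - 1/(20 + 72) = 32 - 1/92 = 2943/92 ≈ 31.989)
(t + U(z(1)))² = (2943/92 + ⅑)² = (26579/828)² = 706443241/685584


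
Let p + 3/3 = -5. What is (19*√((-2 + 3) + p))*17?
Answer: 323*I*√5 ≈ 722.25*I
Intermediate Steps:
p = -6 (p = -1 - 5 = -6)
(19*√((-2 + 3) + p))*17 = (19*√((-2 + 3) - 6))*17 = (19*√(1 - 6))*17 = (19*√(-5))*17 = (19*(I*√5))*17 = (19*I*√5)*17 = 323*I*√5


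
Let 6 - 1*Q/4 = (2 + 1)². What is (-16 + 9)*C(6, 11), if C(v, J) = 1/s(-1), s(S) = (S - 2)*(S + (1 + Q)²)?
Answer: 7/360 ≈ 0.019444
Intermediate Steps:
Q = -12 (Q = 24 - 4*(2 + 1)² = 24 - 4*3² = 24 - 4*9 = 24 - 36 = -12)
s(S) = (-2 + S)*(121 + S) (s(S) = (S - 2)*(S + (1 - 12)²) = (-2 + S)*(S + (-11)²) = (-2 + S)*(S + 121) = (-2 + S)*(121 + S))
C(v, J) = -1/360 (C(v, J) = 1/(-242 + (-1)² + 119*(-1)) = 1/(-242 + 1 - 119) = 1/(-360) = -1/360)
(-16 + 9)*C(6, 11) = (-16 + 9)*(-1/360) = -7*(-1/360) = 7/360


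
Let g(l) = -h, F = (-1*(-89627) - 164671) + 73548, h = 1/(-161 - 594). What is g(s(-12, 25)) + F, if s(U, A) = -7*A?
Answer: -1129479/755 ≈ -1496.0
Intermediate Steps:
h = -1/755 (h = 1/(-755) = -1/755 ≈ -0.0013245)
F = -1496 (F = (89627 - 164671) + 73548 = -75044 + 73548 = -1496)
g(l) = 1/755 (g(l) = -1*(-1/755) = 1/755)
g(s(-12, 25)) + F = 1/755 - 1496 = -1129479/755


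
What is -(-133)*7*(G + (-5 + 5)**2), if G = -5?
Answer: -4655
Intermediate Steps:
-(-133)*7*(G + (-5 + 5)**2) = -(-133)*7*(-5 + (-5 + 5)**2) = -(-133)*7*(-5 + 0**2) = -(-133)*7*(-5 + 0) = -(-133)*7*(-5) = -(-133)*(-35) = -1*4655 = -4655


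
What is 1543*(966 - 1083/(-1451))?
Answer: 2164441707/1451 ≈ 1.4917e+6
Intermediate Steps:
1543*(966 - 1083/(-1451)) = 1543*(966 - 1083*(-1/1451)) = 1543*(966 + 1083/1451) = 1543*(1402749/1451) = 2164441707/1451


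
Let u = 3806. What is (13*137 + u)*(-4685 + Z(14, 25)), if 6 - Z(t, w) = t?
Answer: -26219791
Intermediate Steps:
Z(t, w) = 6 - t
(13*137 + u)*(-4685 + Z(14, 25)) = (13*137 + 3806)*(-4685 + (6 - 1*14)) = (1781 + 3806)*(-4685 + (6 - 14)) = 5587*(-4685 - 8) = 5587*(-4693) = -26219791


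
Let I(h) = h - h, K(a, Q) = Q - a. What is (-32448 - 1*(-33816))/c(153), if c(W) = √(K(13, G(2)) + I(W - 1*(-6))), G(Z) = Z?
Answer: -1368*I*√11/11 ≈ -412.47*I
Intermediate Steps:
I(h) = 0
c(W) = I*√11 (c(W) = √((2 - 1*13) + 0) = √((2 - 13) + 0) = √(-11 + 0) = √(-11) = I*√11)
(-32448 - 1*(-33816))/c(153) = (-32448 - 1*(-33816))/((I*√11)) = (-32448 + 33816)*(-I*√11/11) = 1368*(-I*√11/11) = -1368*I*√11/11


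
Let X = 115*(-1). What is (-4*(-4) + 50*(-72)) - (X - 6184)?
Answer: 2715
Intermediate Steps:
X = -115
(-4*(-4) + 50*(-72)) - (X - 6184) = (-4*(-4) + 50*(-72)) - (-115 - 6184) = (16 - 3600) - 1*(-6299) = -3584 + 6299 = 2715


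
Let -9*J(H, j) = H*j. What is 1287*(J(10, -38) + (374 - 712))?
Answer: -380666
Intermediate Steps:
J(H, j) = -H*j/9
1287*(J(10, -38) + (374 - 712)) = 1287*(-1/9*10*(-38) + (374 - 712)) = 1287*(380/9 - 338) = 1287*(-2662/9) = -380666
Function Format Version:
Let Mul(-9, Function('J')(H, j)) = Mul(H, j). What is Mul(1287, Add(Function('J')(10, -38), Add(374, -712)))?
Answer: -380666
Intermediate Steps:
Function('J')(H, j) = Mul(Rational(-1, 9), H, j) (Function('J')(H, j) = Mul(Rational(-1, 9), Mul(H, j)) = Mul(Rational(-1, 9), H, j))
Mul(1287, Add(Function('J')(10, -38), Add(374, -712))) = Mul(1287, Add(Mul(Rational(-1, 9), 10, -38), Add(374, -712))) = Mul(1287, Add(Rational(380, 9), -338)) = Mul(1287, Rational(-2662, 9)) = -380666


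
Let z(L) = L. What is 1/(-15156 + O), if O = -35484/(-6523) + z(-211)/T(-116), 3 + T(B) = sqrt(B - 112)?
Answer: -152754926404047/2313916535412505729 - 17955901238*I*sqrt(57)/2313916535412505729 ≈ -6.6016e-5 - 5.8586e-8*I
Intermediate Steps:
T(B) = -3 + sqrt(-112 + B) (T(B) = -3 + sqrt(B - 112) = -3 + sqrt(-112 + B))
O = 35484/6523 - 211/(-3 + 2*I*sqrt(57)) (O = -35484/(-6523) - 211/(-3 + sqrt(-112 - 116)) = -35484*(-1/6523) - 211/(-3 + sqrt(-228)) = 35484/6523 - 211/(-3 + 2*I*sqrt(57)) ≈ 8.1107 + 13.443*I)
1/(-15156 + O) = 1/(-15156 + (4179589/515317 + 422*I*sqrt(57)/237)) = 1/(-7805964863/515317 + 422*I*sqrt(57)/237)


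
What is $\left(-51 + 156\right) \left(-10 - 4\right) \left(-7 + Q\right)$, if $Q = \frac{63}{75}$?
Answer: $\frac{45276}{5} \approx 9055.2$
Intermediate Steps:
$Q = \frac{21}{25}$ ($Q = 63 \cdot \frac{1}{75} = \frac{21}{25} \approx 0.84$)
$\left(-51 + 156\right) \left(-10 - 4\right) \left(-7 + Q\right) = \left(-51 + 156\right) \left(-10 - 4\right) \left(-7 + \frac{21}{25}\right) = 105 \left(\left(-14\right) \left(- \frac{154}{25}\right)\right) = 105 \cdot \frac{2156}{25} = \frac{45276}{5}$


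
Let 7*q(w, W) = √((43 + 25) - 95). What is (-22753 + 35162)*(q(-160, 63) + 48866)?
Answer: 606378194 + 37227*I*√3/7 ≈ 6.0638e+8 + 9211.3*I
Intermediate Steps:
q(w, W) = 3*I*√3/7 (q(w, W) = √((43 + 25) - 95)/7 = √(68 - 95)/7 = √(-27)/7 = (3*I*√3)/7 = 3*I*√3/7)
(-22753 + 35162)*(q(-160, 63) + 48866) = (-22753 + 35162)*(3*I*√3/7 + 48866) = 12409*(48866 + 3*I*√3/7) = 606378194 + 37227*I*√3/7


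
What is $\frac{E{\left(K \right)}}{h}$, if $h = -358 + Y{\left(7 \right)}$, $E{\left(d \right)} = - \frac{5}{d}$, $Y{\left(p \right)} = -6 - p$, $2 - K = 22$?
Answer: $- \frac{1}{1484} \approx -0.00067385$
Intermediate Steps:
$K = -20$ ($K = 2 - 22 = -20$)
$h = -371$ ($h = -358 - 13 = -371$)
$\frac{E{\left(K \right)}}{h} = \frac{\left(-5\right) \frac{1}{-20}}{-371} = \left(-5\right) \left(- \frac{1}{20}\right) \left(- \frac{1}{371}\right) = \frac{1}{4} \left(- \frac{1}{371}\right) = - \frac{1}{1484}$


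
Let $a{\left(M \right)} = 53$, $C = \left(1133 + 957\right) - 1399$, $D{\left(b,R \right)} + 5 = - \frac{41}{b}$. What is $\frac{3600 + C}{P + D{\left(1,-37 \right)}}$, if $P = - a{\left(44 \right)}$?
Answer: $- \frac{4291}{99} \approx -43.343$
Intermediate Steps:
$D{\left(b,R \right)} = -5 - \frac{41}{b}$
$C = 691$ ($C = 2090 - 1399 = 691$)
$P = -53$ ($P = \left(-1\right) 53 = -53$)
$\frac{3600 + C}{P + D{\left(1,-37 \right)}} = \frac{3600 + 691}{-53 - \left(5 + \frac{41}{1}\right)} = \frac{4291}{-53 - 46} = \frac{4291}{-99} = 4291 \left(- \frac{1}{99}\right) = - \frac{4291}{99}$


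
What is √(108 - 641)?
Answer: I*√533 ≈ 23.087*I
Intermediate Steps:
√(108 - 641) = √(-533) = I*√533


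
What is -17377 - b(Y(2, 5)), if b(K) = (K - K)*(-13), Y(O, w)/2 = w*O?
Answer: -17377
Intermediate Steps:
Y(O, w) = 2*O*w (Y(O, w) = 2*(w*O) = 2*(O*w) = 2*O*w)
b(K) = 0 (b(K) = 0*(-13) = 0)
-17377 - b(Y(2, 5)) = -17377 - 1*0 = -17377 + 0 = -17377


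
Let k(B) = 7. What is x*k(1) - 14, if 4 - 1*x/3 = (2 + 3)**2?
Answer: -455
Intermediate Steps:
x = -63 (x = 12 - 3*(2 + 3)**2 = 12 - 3*5**2 = 12 - 3*25 = 12 - 75 = -63)
x*k(1) - 14 = -63*7 - 14 = -441 - 14 = -455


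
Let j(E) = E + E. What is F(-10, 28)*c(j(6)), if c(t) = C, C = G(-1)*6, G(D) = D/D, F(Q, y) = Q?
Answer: -60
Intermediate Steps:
j(E) = 2*E
G(D) = 1
C = 6 (C = 1*6 = 6)
c(t) = 6
F(-10, 28)*c(j(6)) = -10*6 = -60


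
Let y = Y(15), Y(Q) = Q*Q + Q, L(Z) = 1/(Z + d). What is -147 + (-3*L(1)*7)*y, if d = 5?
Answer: -987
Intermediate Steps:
L(Z) = 1/(5 + Z) (L(Z) = 1/(Z + 5) = 1/(5 + Z))
Y(Q) = Q + Q² (Y(Q) = Q² + Q = Q + Q²)
y = 240 (y = 15*(1 + 15) = 15*16 = 240)
-147 + (-3*L(1)*7)*y = -147 + (-3/(5 + 1)*7)*240 = -147 + (-3/6*7)*240 = -147 + (-3*⅙*7)*240 = -147 - ½*7*240 = -147 - 7/2*240 = -147 - 840 = -987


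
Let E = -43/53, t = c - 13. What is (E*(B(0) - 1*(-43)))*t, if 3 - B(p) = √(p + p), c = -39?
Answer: 102856/53 ≈ 1940.7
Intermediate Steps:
B(p) = 3 - √2*√p (B(p) = 3 - √(p + p) = 3 - √(2*p) = 3 - √2*√p)
t = -52 (t = -39 - 13 = -52)
E = -43/53 (E = -43*1/53 = -43/53 ≈ -0.81132)
(E*(B(0) - 1*(-43)))*t = -43*((3 - √2*√0) - 1*(-43))/53*(-52) = -43*((3 - 1*√2*0) + 43)/53*(-52) = -43*((3 + 0) + 43)/53*(-52) = -43*(3 + 43)/53*(-52) = -43/53*46*(-52) = -1978/53*(-52) = 102856/53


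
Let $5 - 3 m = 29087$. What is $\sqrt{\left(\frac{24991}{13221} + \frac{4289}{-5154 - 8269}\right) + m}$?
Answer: $\frac{i \sqrt{33917038321994197786}}{59155161} \approx 98.45 i$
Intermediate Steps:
$m = -9694$ ($m = \frac{5}{3} - \frac{29087}{3} = -9694$)
$\sqrt{\left(\frac{24991}{13221} + \frac{4289}{-5154 - 8269}\right) + m} = \sqrt{\left(\frac{24991}{13221} + \frac{4289}{-5154 - 8269}\right) - 9694} = \sqrt{\left(24991 \cdot \frac{1}{13221} + \frac{4289}{-13423}\right) - 9694} = \sqrt{\left(\frac{24991}{13221} + 4289 \left(- \frac{1}{13423}\right)\right) - 9694} = \sqrt{\left(\frac{24991}{13221} - \frac{4289}{13423}\right) - 9694} = \sqrt{\frac{278749324}{177465483} - 9694} = \sqrt{- \frac{1720071642878}{177465483}} = \frac{i \sqrt{33917038321994197786}}{59155161}$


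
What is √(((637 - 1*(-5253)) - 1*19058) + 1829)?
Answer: I*√11339 ≈ 106.48*I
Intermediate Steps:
√(((637 - 1*(-5253)) - 1*19058) + 1829) = √(((637 + 5253) - 19058) + 1829) = √((5890 - 19058) + 1829) = √(-13168 + 1829) = √(-11339) = I*√11339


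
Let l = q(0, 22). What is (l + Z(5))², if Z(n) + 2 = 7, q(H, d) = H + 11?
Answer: 256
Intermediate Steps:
q(H, d) = 11 + H
Z(n) = 5 (Z(n) = -2 + 7 = 5)
l = 11 (l = 11 + 0 = 11)
(l + Z(5))² = (11 + 5)² = 16² = 256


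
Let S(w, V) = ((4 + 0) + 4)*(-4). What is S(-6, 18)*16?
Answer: -512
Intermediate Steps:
S(w, V) = -32 (S(w, V) = (4 + 4)*(-4) = 8*(-4) = -32)
S(-6, 18)*16 = -32*16 = -512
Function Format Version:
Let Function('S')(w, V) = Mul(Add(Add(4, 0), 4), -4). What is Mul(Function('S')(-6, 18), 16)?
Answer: -512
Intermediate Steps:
Function('S')(w, V) = -32 (Function('S')(w, V) = Mul(Add(4, 4), -4) = Mul(8, -4) = -32)
Mul(Function('S')(-6, 18), 16) = Mul(-32, 16) = -512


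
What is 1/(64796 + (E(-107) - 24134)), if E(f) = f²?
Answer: 1/52111 ≈ 1.9190e-5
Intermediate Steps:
1/(64796 + (E(-107) - 24134)) = 1/(64796 + ((-107)² - 24134)) = 1/(64796 + (11449 - 24134)) = 1/(64796 - 12685) = 1/52111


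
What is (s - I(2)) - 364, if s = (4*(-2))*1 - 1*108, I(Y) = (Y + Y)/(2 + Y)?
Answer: -481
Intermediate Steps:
I(Y) = 2*Y/(2 + Y) (I(Y) = (2*Y)/(2 + Y) = 2*Y/(2 + Y))
s = -116 (s = -8*1 - 108 = -8 - 108 = -116)
(s - I(2)) - 364 = (-116 - 2*2/(2 + 2)) - 364 = (-116 - 2*2/4) - 364 = (-116 - 1*1) - 364 = (-116 - 1) - 364 = -117 - 364 = -481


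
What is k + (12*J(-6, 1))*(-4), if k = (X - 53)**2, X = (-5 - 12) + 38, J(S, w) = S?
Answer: 1312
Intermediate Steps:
X = 21 (X = -17 + 38 = 21)
k = 1024 (k = (21 - 53)**2 = (-32)**2 = 1024)
k + (12*J(-6, 1))*(-4) = 1024 + (12*(-6))*(-4) = 1024 - 72*(-4) = 1024 + 288 = 1312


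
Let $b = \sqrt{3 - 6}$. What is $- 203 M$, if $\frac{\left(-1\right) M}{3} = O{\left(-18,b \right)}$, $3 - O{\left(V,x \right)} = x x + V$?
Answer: $14616$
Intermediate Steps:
$b = i \sqrt{3}$ ($b = \sqrt{-3} = i \sqrt{3} \approx 1.732 i$)
$O{\left(V,x \right)} = 3 - V - x^{2}$ ($O{\left(V,x \right)} = 3 - \left(x x + V\right) = 3 - \left(x^{2} + V\right) = 3 - \left(V + x^{2}\right) = 3 - V - x^{2}$)
$M = -72$ ($M = - 3 \left(3 - -18 - \left(i \sqrt{3}\right)^{2}\right) = - 3 \left(3 + 18 - -3\right) = - 3 \left(3 + 18 + 3\right) = \left(-3\right) 24 = -72$)
$- 203 M = \left(-203\right) \left(-72\right) = 14616$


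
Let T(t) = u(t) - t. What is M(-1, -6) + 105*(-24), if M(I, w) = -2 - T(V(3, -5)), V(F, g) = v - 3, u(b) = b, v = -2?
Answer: -2522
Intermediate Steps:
V(F, g) = -5 (V(F, g) = -2 - 3 = -5)
T(t) = 0 (T(t) = t - t = 0)
M(I, w) = -2 (M(I, w) = -2 - 1*0 = -2 + 0 = -2)
M(-1, -6) + 105*(-24) = -2 + 105*(-24) = -2 - 2520 = -2522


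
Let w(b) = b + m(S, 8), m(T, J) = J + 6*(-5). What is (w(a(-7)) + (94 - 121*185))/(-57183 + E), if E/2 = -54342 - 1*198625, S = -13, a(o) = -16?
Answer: 22329/563117 ≈ 0.039653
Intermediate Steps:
m(T, J) = -30 + J (m(T, J) = J - 30 = -30 + J)
E = -505934 (E = 2*(-54342 - 1*198625) = 2*(-54342 - 198625) = 2*(-252967) = -505934)
w(b) = -22 + b (w(b) = b + (-30 + 8) = b - 22 = -22 + b)
(w(a(-7)) + (94 - 121*185))/(-57183 + E) = ((-22 - 16) + (94 - 121*185))/(-57183 - 505934) = (-38 + (94 - 22385))/(-563117) = (-38 - 22291)*(-1/563117) = -22329*(-1/563117) = 22329/563117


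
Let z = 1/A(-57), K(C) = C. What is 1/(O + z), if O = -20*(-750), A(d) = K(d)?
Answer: 57/854999 ≈ 6.6667e-5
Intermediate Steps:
A(d) = d
O = 15000
z = -1/57 (z = 1/(-57) = -1/57 ≈ -0.017544)
1/(O + z) = 1/(15000 - 1/57) = 1/(854999/57) = 57/854999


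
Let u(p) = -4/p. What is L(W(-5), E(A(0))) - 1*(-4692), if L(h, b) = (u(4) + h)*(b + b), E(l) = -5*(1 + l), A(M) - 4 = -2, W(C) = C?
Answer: 4872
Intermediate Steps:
A(M) = 2 (A(M) = 4 - 2 = 2)
E(l) = -5 - 5*l
L(h, b) = 2*b*(-1 + h) (L(h, b) = (-4/4 + h)*(b + b) = (-4*1/4 + h)*(2*b) = (-1 + h)*(2*b) = 2*b*(-1 + h))
L(W(-5), E(A(0))) - 1*(-4692) = 2*(-5 - 5*2)*(-1 - 5) - 1*(-4692) = 2*(-5 - 10)*(-6) + 4692 = 2*(-15)*(-6) + 4692 = 180 + 4692 = 4872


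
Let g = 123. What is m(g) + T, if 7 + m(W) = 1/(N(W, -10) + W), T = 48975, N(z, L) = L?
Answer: 5533385/113 ≈ 48968.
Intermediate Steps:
m(W) = -7 + 1/(-10 + W)
m(g) + T = (71 - 7*123)/(-10 + 123) + 48975 = (71 - 861)/113 + 48975 = (1/113)*(-790) + 48975 = -790/113 + 48975 = 5533385/113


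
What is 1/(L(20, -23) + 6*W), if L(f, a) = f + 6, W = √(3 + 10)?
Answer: ⅛ - 3*√13/104 ≈ 0.020994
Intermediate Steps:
W = √13 ≈ 3.6056
L(f, a) = 6 + f
1/(L(20, -23) + 6*W) = 1/((6 + 20) + 6*√13) = 1/(26 + 6*√13)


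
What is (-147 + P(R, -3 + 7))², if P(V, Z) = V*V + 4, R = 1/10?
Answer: 204461401/10000 ≈ 20446.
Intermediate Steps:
R = ⅒ ≈ 0.10000
P(V, Z) = 4 + V² (P(V, Z) = V² + 4 = 4 + V²)
(-147 + P(R, -3 + 7))² = (-147 + (4 + (⅒)²))² = (-147 + (4 + 1/100))² = (-147 + 401/100)² = (-14299/100)² = 204461401/10000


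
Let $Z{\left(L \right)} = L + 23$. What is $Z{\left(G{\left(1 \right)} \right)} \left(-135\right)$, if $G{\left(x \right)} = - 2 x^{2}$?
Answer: $-2835$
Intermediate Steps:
$Z{\left(L \right)} = 23 + L$
$Z{\left(G{\left(1 \right)} \right)} \left(-135\right) = \left(23 - 2 \cdot 1^{2}\right) \left(-135\right) = \left(23 - 2\right) \left(-135\right) = 21 \left(-135\right) = -2835$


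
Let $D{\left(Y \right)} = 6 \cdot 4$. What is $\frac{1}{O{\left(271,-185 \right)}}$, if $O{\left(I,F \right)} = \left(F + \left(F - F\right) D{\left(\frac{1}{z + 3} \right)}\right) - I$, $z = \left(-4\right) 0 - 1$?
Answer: $- \frac{1}{456} \approx -0.002193$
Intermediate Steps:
$z = -1$ ($z = 0 - 1 = -1$)
$D{\left(Y \right)} = 24$
$O{\left(I,F \right)} = F - I$ ($O{\left(I,F \right)} = \left(F + \left(F - F\right) 24\right) - I = \left(F + 0 \cdot 24\right) - I = \left(F + 0\right) - I = F - I$)
$\frac{1}{O{\left(271,-185 \right)}} = \frac{1}{-185 - 271} = \frac{1}{-456} = - \frac{1}{456}$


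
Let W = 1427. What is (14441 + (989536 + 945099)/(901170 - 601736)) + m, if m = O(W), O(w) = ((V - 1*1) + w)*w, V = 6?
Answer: 616208660405/299434 ≈ 2.0579e+6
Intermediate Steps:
O(w) = w*(5 + w) (O(w) = ((6 - 1*1) + w)*w = ((6 - 1) + w)*w = (5 + w)*w = w*(5 + w))
m = 2043464 (m = 1427*(5 + 1427) = 1427*1432 = 2043464)
(14441 + (989536 + 945099)/(901170 - 601736)) + m = (14441 + (989536 + 945099)/(901170 - 601736)) + 2043464 = (14441 + 1934635/299434) + 2043464 = 4326061029/299434 + 2043464 = 616208660405/299434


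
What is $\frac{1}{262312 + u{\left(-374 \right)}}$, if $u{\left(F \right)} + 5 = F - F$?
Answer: $\frac{1}{262307} \approx 3.8123 \cdot 10^{-6}$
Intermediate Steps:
$u{\left(F \right)} = -5$ ($u{\left(F \right)} = -5 + \left(F - F\right) = -5 + 0 = -5$)
$\frac{1}{262312 + u{\left(-374 \right)}} = \frac{1}{262312 - 5} = \frac{1}{262307}$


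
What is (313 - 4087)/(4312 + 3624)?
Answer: -1887/3968 ≈ -0.47555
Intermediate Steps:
(313 - 4087)/(4312 + 3624) = -3774/7936 = -3774*1/7936 = -1887/3968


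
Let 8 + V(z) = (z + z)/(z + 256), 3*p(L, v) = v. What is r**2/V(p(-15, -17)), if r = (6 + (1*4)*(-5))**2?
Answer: -14425208/3021 ≈ -4775.0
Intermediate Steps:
p(L, v) = v/3
V(z) = -8 + 2*z/(256 + z) (V(z) = -8 + (z + z)/(z + 256) = -8 + (2*z)/(256 + z) = -8 + 2*z/(256 + z))
r = 196 (r = (6 + 4*(-5))**2 = (6 - 20)**2 = (-14)**2 = 196)
r**2/V(p(-15, -17)) = 196**2/((2*(-1024 - (-17))/(256 + (1/3)*(-17)))) = 38416/((2*(-1024 - 3*(-17/3))/(256 - 17/3))) = 38416/((2*(-1024 + 17)/(751/3))) = 38416/((2*(3/751)*(-1007))) = 38416/(-6042/751) = 38416*(-751/6042) = -14425208/3021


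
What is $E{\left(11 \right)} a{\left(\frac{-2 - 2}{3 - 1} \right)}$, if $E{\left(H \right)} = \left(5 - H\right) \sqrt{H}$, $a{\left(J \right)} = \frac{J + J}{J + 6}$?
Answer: $6 \sqrt{11} \approx 19.9$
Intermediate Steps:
$a{\left(J \right)} = \frac{2 J}{6 + J}$
$E{\left(H \right)} = \sqrt{H} \left(5 - H\right)$
$E{\left(11 \right)} a{\left(\frac{-2 - 2}{3 - 1} \right)} = \sqrt{11} \left(5 - 11\right) \frac{2 \frac{-2 - 2}{3 - 1}}{6 + \frac{-2 - 2}{3 - 1}} = \sqrt{11} \left(5 - 11\right) \frac{2 \left(- \frac{4}{2}\right)}{6 - \frac{4}{2}} = \sqrt{11} \left(-6\right) \frac{2 \left(\left(-4\right) \frac{1}{2}\right)}{6 - 2} = - 6 \sqrt{11} \cdot 2 \left(-2\right) \frac{1}{6 - 2} = - 6 \sqrt{11} \cdot 2 \left(-2\right) \frac{1}{4} = - 6 \sqrt{11} \left(-1\right) = 6 \sqrt{11}$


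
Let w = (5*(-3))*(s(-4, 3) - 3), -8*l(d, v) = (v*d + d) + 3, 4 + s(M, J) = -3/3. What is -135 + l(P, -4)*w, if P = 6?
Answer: 90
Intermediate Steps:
s(M, J) = -5 (s(M, J) = -4 - 3/3 = -4 - 3*⅓ = -4 - 1 = -5)
l(d, v) = -3/8 - d/8 - d*v/8 (l(d, v) = -((v*d + d) + 3)/8 = -((d*v + d) + 3)/8 = -((d + d*v) + 3)/8 = -(3 + d + d*v)/8 = -3/8 - d/8 - d*v/8)
w = 120 (w = (5*(-3))*(-5 - 3) = -15*(-8) = 120)
-135 + l(P, -4)*w = -135 + (-3/8 - ⅛*6 - ⅛*6*(-4))*120 = -135 + (-3/8 - ¾ + 3)*120 = -135 + (15/8)*120 = -135 + 225 = 90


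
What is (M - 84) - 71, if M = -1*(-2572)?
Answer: 2417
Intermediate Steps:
M = 2572
(M - 84) - 71 = (2572 - 84) - 71 = 2488 - 71 = 2417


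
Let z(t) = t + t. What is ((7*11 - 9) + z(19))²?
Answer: 11236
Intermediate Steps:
z(t) = 2*t
((7*11 - 9) + z(19))² = ((7*11 - 9) + 2*19)² = ((77 - 9) + 38)² = (68 + 38)² = 106² = 11236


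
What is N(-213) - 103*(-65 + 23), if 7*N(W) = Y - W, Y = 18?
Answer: 4359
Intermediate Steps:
N(W) = 18/7 - W/7 (N(W) = (18 - W)/7 = 18/7 - W/7)
N(-213) - 103*(-65 + 23) = (18/7 - 1/7*(-213)) - 103*(-65 + 23) = (18/7 + 213/7) - 103*(-42) = 33 + 4326 = 4359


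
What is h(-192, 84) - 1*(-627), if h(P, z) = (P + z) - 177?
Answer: 342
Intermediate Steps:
h(P, z) = -177 + P + z
h(-192, 84) - 1*(-627) = (-177 - 192 + 84) - 1*(-627) = -285 + 627 = 342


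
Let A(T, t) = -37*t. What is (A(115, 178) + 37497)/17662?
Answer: 30911/17662 ≈ 1.7501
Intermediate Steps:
(A(115, 178) + 37497)/17662 = (-37*178 + 37497)/17662 = (-6586 + 37497)*(1/17662) = 30911*(1/17662) = 30911/17662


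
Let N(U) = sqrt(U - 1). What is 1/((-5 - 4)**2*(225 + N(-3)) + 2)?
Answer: 18227/332249773 - 162*I/332249773 ≈ 5.4859e-5 - 4.8758e-7*I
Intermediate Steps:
N(U) = sqrt(-1 + U)
1/((-5 - 4)**2*(225 + N(-3)) + 2) = 1/((-5 - 4)**2*(225 + sqrt(-1 - 3)) + 2) = 1/((-9)**2*(225 + sqrt(-4)) + 2) = 1/(81*(225 + 2*I) + 2) = 1/((18225 + 162*I) + 2) = 1/(18227 + 162*I) = (18227 - 162*I)/332249773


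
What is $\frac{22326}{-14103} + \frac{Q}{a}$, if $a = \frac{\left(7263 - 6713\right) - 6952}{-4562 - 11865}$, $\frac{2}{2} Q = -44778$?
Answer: $- \frac{576325630015}{5015967} \approx -1.149 \cdot 10^{5}$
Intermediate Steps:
$Q = -44778$
$a = \frac{6402}{16427}$ ($a = \frac{\left(7263 - 6713\right) - 6952}{-16427} = \left(550 - 6952\right) \left(- \frac{1}{16427}\right) = \left(-6402\right) \left(- \frac{1}{16427}\right) = \frac{6402}{16427} \approx 0.38972$)
$\frac{22326}{-14103} + \frac{Q}{a} = \frac{22326}{-14103} - \frac{44778}{\frac{6402}{16427}} = 22326 \left(- \frac{1}{14103}\right) - \frac{122594701}{1067} = - \frac{7442}{4701} - \frac{122594701}{1067} = - \frac{576325630015}{5015967}$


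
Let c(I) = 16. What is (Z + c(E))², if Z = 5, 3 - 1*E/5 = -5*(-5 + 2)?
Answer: 441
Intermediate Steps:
E = -60 (E = 15 - (-25)*(-5 + 2) = 15 - (-25)*(-3) = 15 - 5*15 = 15 - 75 = -60)
(Z + c(E))² = (5 + 16)² = 21² = 441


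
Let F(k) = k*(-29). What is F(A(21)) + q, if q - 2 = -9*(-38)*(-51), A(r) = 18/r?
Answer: -122254/7 ≈ -17465.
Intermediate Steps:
F(k) = -29*k
q = -17440 (q = 2 - 9*(-38)*(-51) = 2 - (-342)*(-51) = 2 - 1*17442 = 2 - 17442 = -17440)
F(A(21)) + q = -522/21 - 17440 = -29*6/7 - 17440 = -174/7 - 17440 = -122254/7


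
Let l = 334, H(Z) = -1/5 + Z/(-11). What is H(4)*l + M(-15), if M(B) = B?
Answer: -11179/55 ≈ -203.25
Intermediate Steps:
H(Z) = -⅕ - Z/11 (H(Z) = -1*⅕ + Z*(-1/11) = -⅕ - Z/11)
H(4)*l + M(-15) = (-⅕ - 1/11*4)*334 - 15 = (-⅕ - 4/11)*334 - 15 = -31/55*334 - 15 = -10354/55 - 15 = -11179/55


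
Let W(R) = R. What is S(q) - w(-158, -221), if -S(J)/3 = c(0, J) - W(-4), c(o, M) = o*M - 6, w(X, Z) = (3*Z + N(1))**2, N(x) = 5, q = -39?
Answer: -432958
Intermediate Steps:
w(X, Z) = (5 + 3*Z)**2 (w(X, Z) = (3*Z + 5)**2 = (5 + 3*Z)**2)
c(o, M) = -6 + M*o (c(o, M) = M*o - 6 = -6 + M*o)
S(J) = 6 (S(J) = -3*((-6 + J*0) - 1*(-4)) = -3*((-6 + 0) + 4) = -3*(-6 + 4) = -3*(-2) = 6)
S(q) - w(-158, -221) = 6 - (5 + 3*(-221))**2 = 6 - (5 - 663)**2 = 6 - 1*(-658)**2 = 6 - 1*432964 = 6 - 432964 = -432958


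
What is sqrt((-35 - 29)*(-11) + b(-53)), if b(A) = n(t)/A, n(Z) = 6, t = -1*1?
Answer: sqrt(1977218)/53 ≈ 26.531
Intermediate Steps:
t = -1
b(A) = 6/A
sqrt((-35 - 29)*(-11) + b(-53)) = sqrt((-35 - 29)*(-11) + 6/(-53)) = sqrt(-64*(-11) + 6*(-1/53)) = sqrt(704 - 6/53) = sqrt(37306/53) = sqrt(1977218)/53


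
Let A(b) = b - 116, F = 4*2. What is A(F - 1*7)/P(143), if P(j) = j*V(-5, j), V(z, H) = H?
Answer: -115/20449 ≈ -0.0056237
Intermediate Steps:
F = 8
P(j) = j² (P(j) = j*j = j²)
A(b) = -116 + b
A(F - 1*7)/P(143) = (-116 + (8 - 1*7))/(143²) = (-116 + (8 - 7))/20449 = (-116 + 1)*(1/20449) = -115*1/20449 = -115/20449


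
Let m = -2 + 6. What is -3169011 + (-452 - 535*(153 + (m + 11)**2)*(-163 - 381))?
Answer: 106843657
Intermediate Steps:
m = 4
-3169011 + (-452 - 535*(153 + (m + 11)**2)*(-163 - 381)) = -3169011 + (-452 - 535*(153 + (4 + 11)**2)*(-163 - 381)) = -3169011 + (-452 - 535*(153 + 15**2)*(-544)) = -3169011 + (-452 - 535*(153 + 225)*(-544)) = -3169011 + (-452 - 202230*(-544)) = -3169011 + (-452 - 535*(-205632)) = -3169011 + (-452 + 110013120) = -3169011 + 110012668 = 106843657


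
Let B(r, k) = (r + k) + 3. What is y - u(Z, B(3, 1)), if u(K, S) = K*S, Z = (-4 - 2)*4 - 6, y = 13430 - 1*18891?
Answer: -5251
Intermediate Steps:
y = -5461 (y = 13430 - 18891 = -5461)
B(r, k) = 3 + k + r (B(r, k) = (k + r) + 3 = 3 + k + r)
Z = -30 (Z = -6*4 - 6 = -24 - 6 = -30)
y - u(Z, B(3, 1)) = -5461 - (-30)*(3 + 1 + 3) = -5461 - (-30)*7 = -5461 - 1*(-210) = -5461 + 210 = -5251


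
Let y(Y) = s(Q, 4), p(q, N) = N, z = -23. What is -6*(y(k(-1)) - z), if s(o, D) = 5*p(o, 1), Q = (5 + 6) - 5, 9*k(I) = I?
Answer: -168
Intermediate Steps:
k(I) = I/9
Q = 6 (Q = 11 - 5 = 6)
s(o, D) = 5 (s(o, D) = 5*1 = 5)
y(Y) = 5
-6*(y(k(-1)) - z) = -6*(5 - 1*(-23)) = -6*(5 + 23) = -6*28 = -168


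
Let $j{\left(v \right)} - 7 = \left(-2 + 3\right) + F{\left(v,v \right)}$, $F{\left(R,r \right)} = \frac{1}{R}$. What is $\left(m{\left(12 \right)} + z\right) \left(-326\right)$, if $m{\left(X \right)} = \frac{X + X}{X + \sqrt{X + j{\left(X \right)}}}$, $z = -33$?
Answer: $\frac{14870490}{1487} + \frac{15648 \sqrt{723}}{1487} \approx 10283.0$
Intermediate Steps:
$j{\left(v \right)} = 8 + \frac{1}{v}$ ($j{\left(v \right)} = 7 + \left(\left(-2 + 3\right) + \frac{1}{v}\right) = 7 + \left(1 + \frac{1}{v}\right) = 8 + \frac{1}{v}$)
$m{\left(X \right)} = \frac{2 X}{X + \sqrt{8 + X + \frac{1}{X}}}$ ($m{\left(X \right)} = \frac{X + X}{X + \sqrt{X + \left(8 + \frac{1}{X}\right)}} = \frac{2 X}{X + \sqrt{8 + X + \frac{1}{X}}}$)
$\left(m{\left(12 \right)} + z\right) \left(-326\right) = \left(2 \cdot 12 \frac{1}{12 + \sqrt{8 + 12 + \frac{1}{12}}} - 33\right) \left(-326\right) = \left(2 \cdot 12 \frac{1}{12 + \sqrt{\frac{241}{12}}} - 33\right) \left(-326\right) = \left(2 \cdot 12 \frac{1}{12 + \frac{\sqrt{723}}{6}} - 33\right) \left(-326\right) = \left(\frac{24}{12 + \frac{\sqrt{723}}{6}} - 33\right) \left(-326\right) = \left(-33 + \frac{24}{12 + \frac{\sqrt{723}}{6}}\right) \left(-326\right) = 10758 - \frac{7824}{12 + \frac{\sqrt{723}}{6}}$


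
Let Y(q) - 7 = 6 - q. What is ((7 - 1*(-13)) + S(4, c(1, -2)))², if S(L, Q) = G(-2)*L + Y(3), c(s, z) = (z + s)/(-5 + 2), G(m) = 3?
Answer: 1764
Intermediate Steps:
Y(q) = 13 - q (Y(q) = 7 + (6 - q) = 13 - q)
c(s, z) = -s/3 - z/3 (c(s, z) = (s + z)/(-3) = (s + z)*(-⅓) = -s/3 - z/3)
S(L, Q) = 10 + 3*L (S(L, Q) = 3*L + (13 - 1*3) = 3*L + (13 - 3) = 3*L + 10 = 10 + 3*L)
((7 - 1*(-13)) + S(4, c(1, -2)))² = ((7 - 1*(-13)) + (10 + 3*4))² = ((7 + 13) + (10 + 12))² = (20 + 22)² = 42² = 1764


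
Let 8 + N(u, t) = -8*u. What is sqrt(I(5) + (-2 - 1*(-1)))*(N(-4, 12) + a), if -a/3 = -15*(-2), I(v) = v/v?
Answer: 0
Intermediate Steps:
N(u, t) = -8 - 8*u
I(v) = 1
a = -90 (a = -(-45)*(-2) = -3*30 = -90)
sqrt(I(5) + (-2 - 1*(-1)))*(N(-4, 12) + a) = sqrt(1 + (-2 - 1*(-1)))*((-8 - 8*(-4)) - 90) = sqrt(1 + (-2 + 1))*((-8 + 32) - 90) = sqrt(1 - 1)*(24 - 90) = sqrt(0)*(-66) = 0*(-66) = 0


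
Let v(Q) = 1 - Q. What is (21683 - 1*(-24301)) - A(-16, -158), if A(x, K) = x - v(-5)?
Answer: 46006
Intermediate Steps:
A(x, K) = -6 + x (A(x, K) = x - (1 - 1*(-5)) = x - (1 + 5) = x - 1*6 = x - 6 = -6 + x)
(21683 - 1*(-24301)) - A(-16, -158) = (21683 - 1*(-24301)) - (-6 - 16) = (21683 + 24301) - 1*(-22) = 45984 + 22 = 46006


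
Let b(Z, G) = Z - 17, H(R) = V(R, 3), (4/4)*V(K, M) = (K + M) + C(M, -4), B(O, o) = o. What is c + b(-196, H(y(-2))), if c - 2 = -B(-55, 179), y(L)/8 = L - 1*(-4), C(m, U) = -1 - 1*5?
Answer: -390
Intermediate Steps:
C(m, U) = -6 (C(m, U) = -1 - 5 = -6)
y(L) = 32 + 8*L (y(L) = 8*(L - 1*(-4)) = 8*(L + 4) = 8*(4 + L) = 32 + 8*L)
V(K, M) = -6 + K + M (V(K, M) = (K + M) - 6 = -6 + K + M)
H(R) = -3 + R (H(R) = -6 + R + 3 = -3 + R)
b(Z, G) = -17 + Z
c = -177 (c = 2 - 1*179 = 2 - 179 = -177)
c + b(-196, H(y(-2))) = -177 + (-17 - 196) = -177 - 213 = -390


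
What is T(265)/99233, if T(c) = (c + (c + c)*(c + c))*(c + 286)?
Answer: 154921915/99233 ≈ 1561.2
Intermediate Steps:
T(c) = (286 + c)*(c + 4*c²) (T(c) = (c + (2*c)*(2*c))*(286 + c) = (c + 4*c²)*(286 + c) = (286 + c)*(c + 4*c²))
T(265)/99233 = (265*(286 + 4*265² + 1145*265))/99233 = (265*(286 + 4*70225 + 303425))*(1/99233) = (265*(286 + 280900 + 303425))*(1/99233) = (265*584611)*(1/99233) = 154921915*(1/99233) = 154921915/99233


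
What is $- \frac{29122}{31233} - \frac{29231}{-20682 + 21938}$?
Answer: $- \frac{949549055}{39228648} \approx -24.206$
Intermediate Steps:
$- \frac{29122}{31233} - \frac{29231}{-20682 + 21938} = \left(-29122\right) \frac{1}{31233} - \frac{29231}{1256} = - \frac{29122}{31233} - \frac{29231}{1256} = - \frac{949549055}{39228648}$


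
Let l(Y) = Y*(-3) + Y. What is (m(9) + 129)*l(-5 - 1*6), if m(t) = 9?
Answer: 3036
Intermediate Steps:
l(Y) = -2*Y (l(Y) = -3*Y + Y = -2*Y)
(m(9) + 129)*l(-5 - 1*6) = (9 + 129)*(-2*(-5 - 1*6)) = 138*(-2*(-5 - 6)) = 138*(-2*(-11)) = 138*22 = 3036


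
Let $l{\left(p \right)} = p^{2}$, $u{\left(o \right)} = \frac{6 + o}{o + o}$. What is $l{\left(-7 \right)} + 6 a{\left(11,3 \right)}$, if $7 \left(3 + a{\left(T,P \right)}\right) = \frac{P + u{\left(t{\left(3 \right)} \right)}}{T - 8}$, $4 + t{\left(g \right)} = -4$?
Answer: $\frac{893}{28} \approx 31.893$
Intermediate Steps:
$t{\left(g \right)} = -8$ ($t{\left(g \right)} = -4 - 4 = -8$)
$u{\left(o \right)} = \frac{6 + o}{2 o}$
$a{\left(T,P \right)} = -3 + \frac{\frac{1}{8} + P}{7 \left(-8 + T\right)}$ ($a{\left(T,P \right)} = -3 + \frac{\left(P + \frac{6 - 8}{2 \left(-8\right)}\right) \frac{1}{T - 8}}{7} = -3 + \frac{\left(P + \frac{1}{2} \left(- \frac{1}{8}\right) \left(-2\right)\right) \frac{1}{-8 + T}}{7} = -3 + \frac{\left(P + \frac{1}{8}\right) \frac{1}{-8 + T}}{7} = -3 + \frac{\left(\frac{1}{8} + P\right) \frac{1}{-8 + T}}{7} = -3 + \frac{\frac{1}{-8 + T} \left(\frac{1}{8} + P\right)}{7} = -3 + \frac{\frac{1}{8} + P}{7 \left(-8 + T\right)}$)
$l{\left(-7 \right)} + 6 a{\left(11,3 \right)} = \left(-7\right)^{2} + 6 \frac{1345 - 1848 + 8 \cdot 3}{56 \left(-8 + 11\right)} = 49 + 6 \frac{1345 - 1848 + 24}{56 \cdot 3} = 49 + 6 \cdot \frac{1}{56} \cdot \frac{1}{3} \left(-479\right) = 49 + 6 \left(- \frac{479}{168}\right) = 49 - \frac{479}{28} = \frac{893}{28}$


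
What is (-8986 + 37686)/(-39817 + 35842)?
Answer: -1148/159 ≈ -7.2201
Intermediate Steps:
(-8986 + 37686)/(-39817 + 35842) = 28700/(-3975) = 28700*(-1/3975) = -1148/159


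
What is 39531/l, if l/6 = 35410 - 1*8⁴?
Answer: 13177/62628 ≈ 0.21040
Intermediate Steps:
l = 187884 (l = 6*(35410 - 1*8⁴) = 6*(35410 - 1*4096) = 6*(35410 - 4096) = 6*31314 = 187884)
39531/l = 39531/187884 = 39531*(1/187884) = 13177/62628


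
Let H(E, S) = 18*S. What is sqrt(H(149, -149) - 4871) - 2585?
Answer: -2585 + I*sqrt(7553) ≈ -2585.0 + 86.908*I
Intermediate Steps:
sqrt(H(149, -149) - 4871) - 2585 = sqrt(18*(-149) - 4871) - 2585 = sqrt(-2682 - 4871) - 2585 = sqrt(-7553) - 2585 = I*sqrt(7553) - 2585 = -2585 + I*sqrt(7553)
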